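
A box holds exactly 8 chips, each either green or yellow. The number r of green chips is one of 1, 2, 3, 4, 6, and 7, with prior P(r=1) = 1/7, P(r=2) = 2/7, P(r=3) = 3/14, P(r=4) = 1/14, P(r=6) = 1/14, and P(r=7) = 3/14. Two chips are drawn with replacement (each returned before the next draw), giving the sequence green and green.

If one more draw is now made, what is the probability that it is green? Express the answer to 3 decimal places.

Under each hypothesis, the probability of the observed sequence is: P(data | r = 1) = (1/8)(1/8) = 1/64; P(data | r = 2) = (2/8)(2/8) = 1/16; P(data | r = 3) = (3/8)(3/8) = 9/64; P(data | r = 4) = (4/8)(4/8) = 1/4; P(data | r = 6) = (6/8)(6/8) = 9/16; P(data | r = 7) = (7/8)(7/8) = 49/64.
Weighting by the prior gives 1/7 · 1/64 = 1/448, 2/7 · 1/16 = 1/56, 3/14 · 9/64 = 27/896, 1/14 · 1/4 = 1/56, 1/14 · 9/16 = 9/224, 3/14 · 49/64 = 21/128; summing to 61/224.
Normalising, the posterior is P(r = 1 | data) = 1/122, P(r = 2 | data) = 4/61, P(r = 3 | data) = 27/244, P(r = 4 | data) = 4/61, P(r = 6 | data) = 9/61, P(r = 7 | data) = 147/244.
So P(green next | data) = Σ P(green next | H) P(H | data) = (1/8)(1/122) + (1/4)(4/61) + (3/8)(27/244) + (1/2)(4/61) + (3/4)(9/61) + (7/8)(147/244) = 89/122.

0.730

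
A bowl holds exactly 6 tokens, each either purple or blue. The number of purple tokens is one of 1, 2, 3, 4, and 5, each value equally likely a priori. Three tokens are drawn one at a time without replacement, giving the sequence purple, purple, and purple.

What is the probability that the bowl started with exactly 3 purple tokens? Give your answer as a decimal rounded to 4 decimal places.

Compute the likelihood of the observed sequence for each case: P(data | r = 1) = (1/6)(0/5) = 0; P(data | r = 2) = (2/6)(1/5)(0/4) = 0; P(data | r = 3) = (3/6)(2/5)(1/4) = 1/20; P(data | r = 4) = (4/6)(3/5)(2/4) = 1/5; P(data | r = 5) = (5/6)(4/5)(3/4) = 1/2.
The prior-weighted likelihoods are 1/5 · 0 = 0, 1/5 · 0 = 0, 1/5 · 1/20 = 1/100, 1/5 · 1/5 = 1/25, 1/5 · 1/2 = 1/10; with total 3/20.
So P(r = 3 | data) = (1/100) / (3/20) = 1/15.

0.0667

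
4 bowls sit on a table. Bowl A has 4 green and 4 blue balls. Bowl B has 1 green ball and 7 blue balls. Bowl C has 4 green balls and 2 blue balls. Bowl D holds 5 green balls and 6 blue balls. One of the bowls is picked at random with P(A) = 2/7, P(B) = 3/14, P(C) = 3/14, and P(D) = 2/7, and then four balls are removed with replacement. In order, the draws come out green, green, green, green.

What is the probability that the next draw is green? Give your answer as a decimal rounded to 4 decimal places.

0.5895

For each hypothesis, P(data | H) works out to: P(data | bowl A) = (4/8)(4/8)(4/8)(4/8) = 0.0625; P(data | bowl B) = (1/8)(1/8)(1/8)(1/8) = 0.00024414; P(data | bowl C) = (4/6)(4/6)(4/6)(4/6) = 0.19753; P(data | bowl D) = (5/11)(5/11)(5/11)(5/11) = 0.042688.
Weighting by the prior gives 2/7 · 0.0625 = 0.017857, 3/14 · 0.00024414 = 5.2316e-05, 3/14 · 0.19753 = 0.042328, 2/7 · 0.042688 = 0.012197; these sum to 0.072434.
The posterior is then P(bowl A | data) = 0.24653, P(bowl B | data) = 0.00072225, P(bowl C | data) = 0.58437, P(bowl D | data) = 0.16838.
The predictive probability is P(green next | data) = (1/2)(0.24653) + (1/8)(0.00072225) + (2/3)(0.58437) + (5/11)(0.16838) = 0.58947.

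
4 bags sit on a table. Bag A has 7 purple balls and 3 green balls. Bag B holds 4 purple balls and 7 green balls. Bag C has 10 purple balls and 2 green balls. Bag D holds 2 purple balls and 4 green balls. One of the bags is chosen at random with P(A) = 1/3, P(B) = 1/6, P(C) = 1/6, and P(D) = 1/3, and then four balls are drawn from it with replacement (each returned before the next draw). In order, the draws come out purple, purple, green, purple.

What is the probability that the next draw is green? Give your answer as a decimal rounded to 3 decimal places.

0.341

The likelihood of the observed sequence under each hypothesis: P(data | bag A) = (7/10)(7/10)(3/10)(7/10) = 0.1029; P(data | bag B) = (4/11)(4/11)(7/11)(4/11) = 0.030599; P(data | bag C) = (10/12)(10/12)(2/12)(10/12) = 0.096451; P(data | bag D) = (2/6)(2/6)(4/6)(2/6) = 0.024691.
Weighting by the prior gives 1/3 · 0.1029 = 0.0343, 1/6 · 0.030599 = 0.0050998, 1/6 · 0.096451 = 0.016075, 1/3 · 0.024691 = 0.0082305; with total 0.063705.
Normalising, the posterior is P(bag A | data) = 0.53842, P(bag B | data) = 0.080053, P(bag C | data) = 0.25234, P(bag D | data) = 0.1292.
So P(green next | data) = Σ P(green next | H) P(H | data) = (3/10)(0.53842) + (7/11)(0.080053) + (1/6)(0.25234) + (2/3)(0.1292) = 0.34065.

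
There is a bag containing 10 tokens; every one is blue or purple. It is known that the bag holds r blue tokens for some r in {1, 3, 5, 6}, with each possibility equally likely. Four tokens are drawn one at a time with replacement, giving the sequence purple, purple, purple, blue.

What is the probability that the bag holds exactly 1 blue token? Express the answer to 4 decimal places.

0.2635

The likelihood of the observed sequence under each hypothesis: P(data | r = 1) = (9/10)(9/10)(9/10)(1/10) = 0.0729; P(data | r = 3) = (7/10)(7/10)(7/10)(3/10) = 0.1029; P(data | r = 5) = (5/10)(5/10)(5/10)(5/10) = 0.0625; P(data | r = 6) = (4/10)(4/10)(4/10)(6/10) = 0.0384.
The prior-weighted likelihoods are 1/4 · 0.0729 = 0.018225, 1/4 · 0.1029 = 0.025725, 1/4 · 0.0625 = 0.015625, 1/4 · 0.0384 = 0.0096; with total 0.069175.
So P(r = 1 | data) = (0.018225) / (0.069175) = 0.26346.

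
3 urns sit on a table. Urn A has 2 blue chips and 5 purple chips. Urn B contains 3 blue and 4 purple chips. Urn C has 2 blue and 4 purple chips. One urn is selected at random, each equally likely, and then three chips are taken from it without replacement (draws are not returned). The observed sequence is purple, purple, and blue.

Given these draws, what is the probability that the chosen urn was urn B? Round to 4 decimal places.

For each hypothesis, P(data | H) works out to: P(data | urn A) = (5/7)(4/6)(2/5) = 4/21; P(data | urn B) = (4/7)(3/6)(3/5) = 6/35; P(data | urn C) = (4/6)(3/5)(2/4) = 1/5.
Weighting by the prior gives 1/3 · 4/21 = 4/63, 1/3 · 6/35 = 2/35, 1/3 · 1/5 = 1/15; summing to 59/315.
By Bayes' rule, P(urn B | data) = (2/35) / (59/315) = 18/59.

0.3051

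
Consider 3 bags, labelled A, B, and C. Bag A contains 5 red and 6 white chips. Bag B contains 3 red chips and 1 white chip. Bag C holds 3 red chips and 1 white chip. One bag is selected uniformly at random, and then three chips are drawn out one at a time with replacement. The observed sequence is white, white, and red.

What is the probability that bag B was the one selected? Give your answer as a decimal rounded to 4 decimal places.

The likelihood of the observed sequence under each hypothesis: P(data | bag A) = (6/11)(6/11)(5/11) = 0.13524; P(data | bag B) = (1/4)(1/4)(3/4) = 0.046875; P(data | bag C) = (1/4)(1/4)(3/4) = 0.046875.
Multiplying each by its prior: 1/3 · 0.13524 = 0.045079, 1/3 · 0.046875 = 0.015625, 1/3 · 0.046875 = 0.015625; with total 0.076329.
So P(bag B | data) = (0.015625) / (0.076329) = 0.20471.

0.2047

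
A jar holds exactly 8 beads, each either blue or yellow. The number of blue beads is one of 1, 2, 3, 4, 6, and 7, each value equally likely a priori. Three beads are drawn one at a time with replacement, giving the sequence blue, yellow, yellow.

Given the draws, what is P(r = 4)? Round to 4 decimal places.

For each hypothesis, P(data | H) works out to: P(data | r = 1) = (1/8)(7/8)(7/8) = 0.095703; P(data | r = 2) = (2/8)(6/8)(6/8) = 0.14062; P(data | r = 3) = (3/8)(5/8)(5/8) = 0.14648; P(data | r = 4) = (4/8)(4/8)(4/8) = 0.125; P(data | r = 6) = (6/8)(2/8)(2/8) = 0.046875; P(data | r = 7) = (7/8)(1/8)(1/8) = 0.013672.
Weighting by the prior gives 1/6 · 0.095703 = 0.015951, 1/6 · 0.14062 = 0.023438, 1/6 · 0.14648 = 0.024414, 1/6 · 0.125 = 0.020833, 1/6 · 0.046875 = 0.0078125, 1/6 · 0.013672 = 0.0022786; summing to 0.094727.
So P(r = 4 | data) = (0.020833) / (0.094727) = 0.21993.

0.2199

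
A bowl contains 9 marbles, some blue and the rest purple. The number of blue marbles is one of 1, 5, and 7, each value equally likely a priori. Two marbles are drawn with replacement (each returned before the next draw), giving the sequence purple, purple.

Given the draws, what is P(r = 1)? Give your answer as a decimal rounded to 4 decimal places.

0.7619

Compute the likelihood of the observed sequence for each case: P(data | r = 1) = (8/9)(8/9) = 64/81; P(data | r = 5) = (4/9)(4/9) = 16/81; P(data | r = 7) = (2/9)(2/9) = 4/81.
Multiplying each by its prior: 1/3 · 64/81 = 64/243, 1/3 · 16/81 = 16/243, 1/3 · 4/81 = 4/243; these sum to 28/81.
Therefore the posterior P(r = 1 | data) = (64/243) / (28/81) = 16/21.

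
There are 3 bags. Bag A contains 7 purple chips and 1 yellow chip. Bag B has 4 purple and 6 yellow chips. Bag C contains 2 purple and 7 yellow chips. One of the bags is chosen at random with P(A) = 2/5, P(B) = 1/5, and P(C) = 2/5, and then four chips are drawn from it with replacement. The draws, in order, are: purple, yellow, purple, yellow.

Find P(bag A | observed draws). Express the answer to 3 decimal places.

The likelihood of the observed sequence under each hypothesis: P(data | bag A) = (7/8)(1/8)(7/8)(1/8) = 0.011963; P(data | bag B) = (4/10)(6/10)(4/10)(6/10) = 0.0576; P(data | bag C) = (2/9)(7/9)(2/9)(7/9) = 0.029873.
Weighting by the prior gives 2/5 · 0.011963 = 0.0047852, 1/5 · 0.0576 = 0.01152, 2/5 · 0.029873 = 0.011949; summing to 0.028255.
By Bayes' rule, P(bag A | data) = (0.0047852) / (0.028255) = 0.16936.

0.169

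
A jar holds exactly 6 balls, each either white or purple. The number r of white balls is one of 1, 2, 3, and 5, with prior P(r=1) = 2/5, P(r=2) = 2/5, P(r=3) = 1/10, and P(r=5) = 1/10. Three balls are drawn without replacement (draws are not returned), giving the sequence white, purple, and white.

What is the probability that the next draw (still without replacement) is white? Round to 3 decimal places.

Under each hypothesis, the probability of the observed sequence is: P(data | r = 1) = (1/6)(5/5)(0/4) = 0; P(data | r = 2) = (2/6)(4/5)(1/4) = 1/15; P(data | r = 3) = (3/6)(3/5)(2/4) = 3/20; P(data | r = 5) = (5/6)(1/5)(4/4) = 1/6.
Weighting by the prior gives 2/5 · 0 = 0, 2/5 · 1/15 = 2/75, 1/10 · 3/20 = 3/200, 1/10 · 1/6 = 1/60; with total 7/120.
Normalising, the posterior is P(r = 1 | data) = 0, P(r = 2 | data) = 16/35, P(r = 3 | data) = 9/35, P(r = 5 | data) = 2/7.
Averaging over the posterior, P(white next | data) = (0)(16/35) + (1/3)(9/35) + (1)(2/7) = 13/35.

0.371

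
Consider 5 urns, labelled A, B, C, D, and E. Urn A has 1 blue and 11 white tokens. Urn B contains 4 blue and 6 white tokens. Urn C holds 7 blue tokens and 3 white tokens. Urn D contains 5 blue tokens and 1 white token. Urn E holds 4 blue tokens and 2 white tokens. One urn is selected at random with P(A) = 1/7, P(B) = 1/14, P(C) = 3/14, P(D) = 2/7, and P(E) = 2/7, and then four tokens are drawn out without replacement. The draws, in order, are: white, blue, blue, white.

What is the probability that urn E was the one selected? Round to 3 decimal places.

0.546

Under each hypothesis, the probability of the observed sequence is: P(data | urn A) = (11/12)(1/11)(0/10) = 0; P(data | urn B) = (6/10)(4/9)(3/8)(5/7) = 0.071429; P(data | urn C) = (3/10)(7/9)(6/8)(2/7) = 0.05; P(data | urn D) = (1/6)(5/5)(4/4)(0/3) = 0; P(data | urn E) = (2/6)(4/5)(3/4)(1/3) = 0.066667.
Multiplying each by its prior: 1/7 · 0 = 0, 1/14 · 0.071429 = 0.005102, 3/14 · 0.05 = 0.010714, 2/7 · 0 = 0, 2/7 · 0.066667 = 0.019048; with total 0.034864.
So P(urn E | data) = (0.019048) / (0.034864) = 0.54634.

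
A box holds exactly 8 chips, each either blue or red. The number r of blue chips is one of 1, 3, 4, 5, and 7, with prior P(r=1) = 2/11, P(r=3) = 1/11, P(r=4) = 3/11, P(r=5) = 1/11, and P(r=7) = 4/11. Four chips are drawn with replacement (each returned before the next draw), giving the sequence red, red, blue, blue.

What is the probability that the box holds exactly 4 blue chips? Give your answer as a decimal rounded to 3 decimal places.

0.508

Compute the likelihood of the observed sequence for each case: P(data | r = 1) = (7/8)(7/8)(1/8)(1/8) = 0.011963; P(data | r = 3) = (5/8)(5/8)(3/8)(3/8) = 0.054932; P(data | r = 4) = (4/8)(4/8)(4/8)(4/8) = 0.0625; P(data | r = 5) = (3/8)(3/8)(5/8)(5/8) = 0.054932; P(data | r = 7) = (1/8)(1/8)(7/8)(7/8) = 0.011963.
Multiplying each by its prior: 2/11 · 0.011963 = 0.0021751, 1/11 · 0.054932 = 0.0049938, 3/11 · 0.0625 = 0.017045, 1/11 · 0.054932 = 0.0049938, 4/11 · 0.011963 = 0.0043501; with total 0.033558.
Therefore the posterior P(r = 4 | data) = (0.017045) / (0.033558) = 0.50794.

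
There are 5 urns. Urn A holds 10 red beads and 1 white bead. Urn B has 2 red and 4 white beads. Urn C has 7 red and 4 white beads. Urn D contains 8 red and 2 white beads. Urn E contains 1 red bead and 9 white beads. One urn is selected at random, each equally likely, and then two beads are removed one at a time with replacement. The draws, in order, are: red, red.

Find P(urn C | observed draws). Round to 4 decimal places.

For each hypothesis, P(data | H) works out to: P(data | urn A) = (10/11)(10/11) = 0.82645; P(data | urn B) = (2/6)(2/6) = 0.11111; P(data | urn C) = (7/11)(7/11) = 0.40496; P(data | urn D) = (8/10)(8/10) = 0.64; P(data | urn E) = (1/10)(1/10) = 0.01.
The prior-weighted likelihoods are 1/5 · 0.82645 = 0.16529, 1/5 · 0.11111 = 0.022222, 1/5 · 0.40496 = 0.080992, 1/5 · 0.64 = 0.128, 1/5 · 0.01 = 0.002; summing to 0.3985.
Therefore the posterior P(urn C | data) = (0.080992) / (0.3985) = 0.20324.

0.2032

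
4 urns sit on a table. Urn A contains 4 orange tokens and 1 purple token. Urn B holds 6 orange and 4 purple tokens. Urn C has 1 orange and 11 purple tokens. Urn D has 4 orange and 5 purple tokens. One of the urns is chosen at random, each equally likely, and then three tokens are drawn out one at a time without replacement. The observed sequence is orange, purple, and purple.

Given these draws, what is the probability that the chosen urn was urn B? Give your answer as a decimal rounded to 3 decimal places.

Compute the likelihood of the observed sequence for each case: P(data | urn A) = (4/5)(1/4)(0/3) = 0; P(data | urn B) = (6/10)(4/9)(3/8) = 0.1; P(data | urn C) = (1/12)(11/11)(10/10) = 0.083333; P(data | urn D) = (4/9)(5/8)(4/7) = 0.15873.
The prior-weighted likelihoods are 1/4 · 0 = 0, 1/4 · 0.1 = 0.025, 1/4 · 0.083333 = 0.020833, 1/4 · 0.15873 = 0.039683; with total 0.085516.
Therefore the posterior P(urn B | data) = (0.025) / (0.085516) = 0.29234.

0.292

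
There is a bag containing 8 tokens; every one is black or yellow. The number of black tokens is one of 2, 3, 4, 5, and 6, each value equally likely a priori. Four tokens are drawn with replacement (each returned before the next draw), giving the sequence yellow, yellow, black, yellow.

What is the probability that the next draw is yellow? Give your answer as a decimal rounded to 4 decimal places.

For each hypothesis, P(data | H) works out to: P(data | r = 2) = (6/8)(6/8)(2/8)(6/8) = 0.10547; P(data | r = 3) = (5/8)(5/8)(3/8)(5/8) = 0.091553; P(data | r = 4) = (4/8)(4/8)(4/8)(4/8) = 0.0625; P(data | r = 5) = (3/8)(3/8)(5/8)(3/8) = 0.032959; P(data | r = 6) = (2/8)(2/8)(6/8)(2/8) = 0.011719.
Multiplying each by its prior: 1/5 · 0.10547 = 0.021094, 1/5 · 0.091553 = 0.018311, 1/5 · 0.0625 = 0.0125, 1/5 · 0.032959 = 0.0065918, 1/5 · 0.011719 = 0.0023437; these sum to 0.06084.
Normalising, the posterior is P(r = 2 | data) = 0.34671, P(r = 3 | data) = 0.30096, P(r = 4 | data) = 0.20546, P(r = 5 | data) = 0.10835, P(r = 6 | data) = 0.038523.
So P(yellow next | data) = Σ P(yellow next | H) P(H | data) = (3/4)(0.34671) + (5/8)(0.30096) + (1/2)(0.20546) + (3/8)(0.10835) + (1/4)(0.038523) = 0.60112.

0.6011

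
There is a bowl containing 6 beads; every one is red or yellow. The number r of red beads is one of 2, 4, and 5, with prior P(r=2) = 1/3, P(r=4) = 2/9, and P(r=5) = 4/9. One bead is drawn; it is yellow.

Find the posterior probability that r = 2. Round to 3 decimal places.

0.600

The likelihood of this draw under each hypothesis: P(data | r = 2) = (4/6) = 2/3; P(data | r = 4) = (2/6) = 1/3; P(data | r = 5) = (1/6) = 1/6.
Multiplying each by its prior: 1/3 · 2/3 = 2/9, 2/9 · 1/3 = 2/27, 4/9 · 1/6 = 2/27; with total 10/27.
By Bayes' rule, P(r = 2 | data) = (2/9) / (10/27) = 3/5.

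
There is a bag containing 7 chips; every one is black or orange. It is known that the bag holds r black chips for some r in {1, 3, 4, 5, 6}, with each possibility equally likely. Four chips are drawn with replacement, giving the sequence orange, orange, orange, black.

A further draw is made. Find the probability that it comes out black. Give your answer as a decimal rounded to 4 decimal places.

Compute the likelihood of the observed sequence for each case: P(data | r = 1) = (6/7)(6/7)(6/7)(1/7) = 0.089963; P(data | r = 3) = (4/7)(4/7)(4/7)(3/7) = 0.079967; P(data | r = 4) = (3/7)(3/7)(3/7)(4/7) = 0.044981; P(data | r = 5) = (2/7)(2/7)(2/7)(5/7) = 0.01666; P(data | r = 6) = (1/7)(1/7)(1/7)(6/7) = 0.002499.
The prior-weighted likelihoods are 1/5 · 0.089963 = 0.017993, 1/5 · 0.079967 = 0.015993, 1/5 · 0.044981 = 0.0089963, 1/5 · 0.01666 = 0.0033319, 1/5 · 0.002499 = 0.00049979; summing to 0.046814.
Dividing through by the total gives posterior P(r = 1 | data) = 0.38434, P(r = 3 | data) = 0.34164, P(r = 4 | data) = 0.19217, P(r = 5 | data) = 0.071174, P(r = 6 | data) = 0.010676.
The predictive probability is P(black next | data) = (1/7)(0.38434) + (3/7)(0.34164) + (4/7)(0.19217) + (5/7)(0.071174) + (6/7)(0.010676) = 0.37112.

0.3711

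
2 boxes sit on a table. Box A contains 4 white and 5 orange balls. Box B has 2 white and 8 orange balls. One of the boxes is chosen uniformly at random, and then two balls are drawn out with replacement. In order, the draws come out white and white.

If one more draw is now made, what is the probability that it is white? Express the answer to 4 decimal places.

Compute the likelihood of the observed sequence for each case: P(data | box A) = (4/9)(4/9) = 0.19753; P(data | box B) = (2/10)(2/10) = 0.04.
Multiplying each by its prior: 1/2 · 0.19753 = 0.098765, 1/2 · 0.04 = 0.02; these sum to 0.11877.
Dividing through by the total gives posterior P(box A | data) = 0.8316, P(box B | data) = 0.1684.
Averaging over the posterior, P(white next | data) = (4/9)(0.8316) + (1/5)(0.1684) = 0.40328.

0.4033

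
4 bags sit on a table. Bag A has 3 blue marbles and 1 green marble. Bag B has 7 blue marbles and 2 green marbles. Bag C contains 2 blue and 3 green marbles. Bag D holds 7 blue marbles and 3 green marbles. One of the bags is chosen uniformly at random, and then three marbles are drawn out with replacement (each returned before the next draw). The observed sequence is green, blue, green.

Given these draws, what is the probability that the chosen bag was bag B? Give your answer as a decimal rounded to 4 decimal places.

For each hypothesis, P(data | H) works out to: P(data | bag A) = (1/4)(3/4)(1/4) = 0.046875; P(data | bag B) = (2/9)(7/9)(2/9) = 0.038409; P(data | bag C) = (3/5)(2/5)(3/5) = 0.144; P(data | bag D) = (3/10)(7/10)(3/10) = 0.063.
The prior-weighted likelihoods are 1/4 · 0.046875 = 0.011719, 1/4 · 0.038409 = 0.0096022, 1/4 · 0.144 = 0.036, 1/4 · 0.063 = 0.01575; with total 0.073071.
By Bayes' rule, P(bag B | data) = (0.0096022) / (0.073071) = 0.13141.

0.1314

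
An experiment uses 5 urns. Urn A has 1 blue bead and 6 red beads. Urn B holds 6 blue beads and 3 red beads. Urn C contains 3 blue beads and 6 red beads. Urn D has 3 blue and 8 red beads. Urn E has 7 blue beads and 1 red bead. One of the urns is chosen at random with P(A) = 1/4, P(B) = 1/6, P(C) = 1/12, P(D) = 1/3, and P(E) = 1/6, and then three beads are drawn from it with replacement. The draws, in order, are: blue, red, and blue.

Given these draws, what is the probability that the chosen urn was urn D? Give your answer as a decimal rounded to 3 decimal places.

For each hypothesis, P(data | H) works out to: P(data | urn A) = (1/7)(6/7)(1/7) = 0.017493; P(data | urn B) = (6/9)(3/9)(6/9) = 0.14815; P(data | urn C) = (3/9)(6/9)(3/9) = 0.074074; P(data | urn D) = (3/11)(8/11)(3/11) = 0.054095; P(data | urn E) = (7/8)(1/8)(7/8) = 0.095703.
The prior-weighted likelihoods are 1/4 · 0.017493 = 0.0043732, 1/6 · 0.14815 = 0.024691, 1/12 · 0.074074 = 0.0061728, 1/3 · 0.054095 = 0.018032, 1/6 · 0.095703 = 0.015951; with total 0.069219.
Hence P(urn D | data) = (0.018032) / (0.069219) = 0.2605.

0.260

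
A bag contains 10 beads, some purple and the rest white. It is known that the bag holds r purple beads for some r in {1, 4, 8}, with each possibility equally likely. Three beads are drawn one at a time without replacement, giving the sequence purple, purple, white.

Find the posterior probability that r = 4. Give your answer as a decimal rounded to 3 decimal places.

0.391

Compute the likelihood of the observed sequence for each case: P(data | r = 1) = (1/10)(0/9) = 0; P(data | r = 4) = (4/10)(3/9)(6/8) = 1/10; P(data | r = 8) = (8/10)(7/9)(2/8) = 7/45.
Multiplying each by its prior: 1/3 · 0 = 0, 1/3 · 1/10 = 1/30, 1/3 · 7/45 = 7/135; these sum to 23/270.
By Bayes' rule, P(r = 4 | data) = (1/30) / (23/270) = 9/23.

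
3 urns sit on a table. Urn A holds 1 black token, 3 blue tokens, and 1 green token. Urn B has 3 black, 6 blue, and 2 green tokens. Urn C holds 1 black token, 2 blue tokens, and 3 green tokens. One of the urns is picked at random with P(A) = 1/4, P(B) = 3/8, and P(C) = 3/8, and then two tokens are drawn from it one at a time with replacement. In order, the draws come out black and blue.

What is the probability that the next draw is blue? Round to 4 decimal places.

Under each hypothesis, the probability of the observed sequence is: P(data | urn A) = (1/5)(3/5) = 0.12; P(data | urn B) = (3/11)(6/11) = 0.14876; P(data | urn C) = (1/6)(2/6) = 0.055556.
The prior-weighted likelihoods are 1/4 · 0.12 = 0.03, 3/8 · 0.14876 = 0.055785, 3/8 · 0.055556 = 0.020833; with total 0.10662.
Dividing through by the total gives posterior P(urn A | data) = 0.28138, P(urn B | data) = 0.52322, P(urn C | data) = 0.1954.
Averaging over the posterior, P(blue next | data) = (3/5)(0.28138) + (6/11)(0.52322) + (1/3)(0.1954) = 0.51935.

0.5194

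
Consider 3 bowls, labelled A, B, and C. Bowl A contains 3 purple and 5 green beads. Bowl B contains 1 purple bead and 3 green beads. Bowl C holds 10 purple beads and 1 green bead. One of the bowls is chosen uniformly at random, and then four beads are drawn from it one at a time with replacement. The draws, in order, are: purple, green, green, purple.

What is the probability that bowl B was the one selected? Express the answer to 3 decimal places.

Compute the likelihood of the observed sequence for each case: P(data | bowl A) = (3/8)(5/8)(5/8)(3/8) = 0.054932; P(data | bowl B) = (1/4)(3/4)(3/4)(1/4) = 0.035156; P(data | bowl C) = (10/11)(1/11)(1/11)(10/11) = 0.0068301.
Multiplying each by its prior: 1/3 · 0.054932 = 0.018311, 1/3 · 0.035156 = 0.011719, 1/3 · 0.0068301 = 0.0022767; summing to 0.032306.
Hence P(bowl B | data) = (0.011719) / (0.032306) = 0.36274.

0.363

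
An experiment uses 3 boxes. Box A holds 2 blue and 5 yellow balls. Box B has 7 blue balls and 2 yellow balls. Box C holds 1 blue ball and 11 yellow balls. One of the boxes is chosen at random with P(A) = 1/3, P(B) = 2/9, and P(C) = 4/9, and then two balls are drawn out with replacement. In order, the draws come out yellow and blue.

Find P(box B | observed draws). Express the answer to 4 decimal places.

0.2736

Compute the likelihood of the observed sequence for each case: P(data | box A) = (5/7)(2/7) = 0.20408; P(data | box B) = (2/9)(7/9) = 0.17284; P(data | box C) = (11/12)(1/12) = 0.076389.
Multiplying each by its prior: 1/3 · 0.20408 = 0.068027, 2/9 · 0.17284 = 0.038409, 4/9 · 0.076389 = 0.033951; summing to 0.14039.
Hence P(box B | data) = (0.038409) / (0.14039) = 0.27359.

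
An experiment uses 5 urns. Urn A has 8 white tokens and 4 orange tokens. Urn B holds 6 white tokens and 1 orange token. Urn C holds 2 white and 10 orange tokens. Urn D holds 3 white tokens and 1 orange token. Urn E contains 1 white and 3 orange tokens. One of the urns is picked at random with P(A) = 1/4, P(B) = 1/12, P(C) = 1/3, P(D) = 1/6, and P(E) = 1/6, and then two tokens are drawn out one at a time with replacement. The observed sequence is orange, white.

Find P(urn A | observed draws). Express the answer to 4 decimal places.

For each hypothesis, P(data | H) works out to: P(data | urn A) = (4/12)(8/12) = 0.22222; P(data | urn B) = (1/7)(6/7) = 0.12245; P(data | urn C) = (10/12)(2/12) = 0.13889; P(data | urn D) = (1/4)(3/4) = 0.1875; P(data | urn E) = (3/4)(1/4) = 0.1875.
Weighting by the prior gives 1/4 · 0.22222 = 0.055556, 1/12 · 0.12245 = 0.010204, 1/3 · 0.13889 = 0.046296, 1/6 · 0.1875 = 0.03125, 1/6 · 0.1875 = 0.03125; these sum to 0.17456.
Hence P(urn A | data) = (0.055556) / (0.17456) = 0.31827.

0.3183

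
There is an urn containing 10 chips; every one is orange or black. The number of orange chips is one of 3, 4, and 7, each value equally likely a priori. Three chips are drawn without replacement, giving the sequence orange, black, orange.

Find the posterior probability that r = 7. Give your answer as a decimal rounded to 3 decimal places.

0.525

Under each hypothesis, the probability of the observed sequence is: P(data | r = 3) = (3/10)(7/9)(2/8) = 7/120; P(data | r = 4) = (4/10)(6/9)(3/8) = 1/10; P(data | r = 7) = (7/10)(3/9)(6/8) = 7/40.
Weighting by the prior gives 1/3 · 7/120 = 7/360, 1/3 · 1/10 = 1/30, 1/3 · 7/40 = 7/120; summing to 1/9.
Hence P(r = 7 | data) = (7/120) / (1/9) = 21/40.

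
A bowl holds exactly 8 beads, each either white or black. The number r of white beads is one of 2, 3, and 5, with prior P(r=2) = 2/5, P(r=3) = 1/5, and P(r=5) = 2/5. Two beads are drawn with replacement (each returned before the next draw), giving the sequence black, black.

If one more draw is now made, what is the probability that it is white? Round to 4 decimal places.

Compute the likelihood of the observed sequence for each case: P(data | r = 2) = (6/8)(6/8) = 9/16; P(data | r = 3) = (5/8)(5/8) = 25/64; P(data | r = 5) = (3/8)(3/8) = 9/64.
Weighting by the prior gives 2/5 · 9/16 = 9/40, 1/5 · 25/64 = 5/64, 2/5 · 9/64 = 9/160; summing to 23/64.
The posterior is then P(r = 2 | data) = 72/115, P(r = 3 | data) = 5/23, P(r = 5 | data) = 18/115.
Averaging over the posterior, P(white next | data) = (1/4)(72/115) + (3/8)(5/23) + (5/8)(18/115) = 309/920.

0.3359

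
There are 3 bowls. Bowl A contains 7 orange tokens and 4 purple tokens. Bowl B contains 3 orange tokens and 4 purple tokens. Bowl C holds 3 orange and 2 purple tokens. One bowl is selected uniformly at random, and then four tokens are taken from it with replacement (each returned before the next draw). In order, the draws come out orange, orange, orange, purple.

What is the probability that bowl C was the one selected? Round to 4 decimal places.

The likelihood of the observed sequence under each hypothesis: P(data | bowl A) = (7/11)(7/11)(7/11)(4/11) = 0.093709; P(data | bowl B) = (3/7)(3/7)(3/7)(4/7) = 0.044981; P(data | bowl C) = (3/5)(3/5)(3/5)(2/5) = 0.0864.
Weighting by the prior gives 1/3 · 0.093709 = 0.031236, 1/3 · 0.044981 = 0.014994, 1/3 · 0.0864 = 0.0288; summing to 0.07503.
By Bayes' rule, P(bowl C | data) = (0.0288) / (0.07503) = 0.38385.

0.3838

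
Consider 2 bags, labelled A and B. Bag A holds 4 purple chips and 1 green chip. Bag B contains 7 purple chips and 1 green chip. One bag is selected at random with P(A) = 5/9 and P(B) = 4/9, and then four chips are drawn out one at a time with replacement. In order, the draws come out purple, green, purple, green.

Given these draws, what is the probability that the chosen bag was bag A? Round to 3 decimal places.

0.728

The likelihood of the observed sequence under each hypothesis: P(data | bag A) = (4/5)(1/5)(4/5)(1/5) = 0.0256; P(data | bag B) = (7/8)(1/8)(7/8)(1/8) = 0.011963.
Weighting by the prior gives 5/9 · 0.0256 = 0.014222, 4/9 · 0.011963 = 0.0053168; with total 0.019539.
Therefore the posterior P(bag A | data) = (0.014222) / (0.019539) = 0.72789.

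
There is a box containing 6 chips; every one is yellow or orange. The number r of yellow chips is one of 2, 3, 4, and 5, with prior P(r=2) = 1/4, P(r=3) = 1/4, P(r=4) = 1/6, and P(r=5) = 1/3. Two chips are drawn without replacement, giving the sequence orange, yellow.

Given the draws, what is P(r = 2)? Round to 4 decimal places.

For each hypothesis, P(data | H) works out to: P(data | r = 2) = (4/6)(2/5) = 4/15; P(data | r = 3) = (3/6)(3/5) = 3/10; P(data | r = 4) = (2/6)(4/5) = 4/15; P(data | r = 5) = (1/6)(5/5) = 1/6.
The prior-weighted likelihoods are 1/4 · 4/15 = 1/15, 1/4 · 3/10 = 3/40, 1/6 · 4/15 = 2/45, 1/3 · 1/6 = 1/18; these sum to 29/120.
By Bayes' rule, P(r = 2 | data) = (1/15) / (29/120) = 8/29.

0.2759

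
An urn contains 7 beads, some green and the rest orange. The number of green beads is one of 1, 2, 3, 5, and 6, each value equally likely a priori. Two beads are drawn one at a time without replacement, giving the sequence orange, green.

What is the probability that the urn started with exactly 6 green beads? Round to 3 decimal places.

0.136

The likelihood of the observed sequence under each hypothesis: P(data | r = 1) = (6/7)(1/6) = 1/7; P(data | r = 2) = (5/7)(2/6) = 5/21; P(data | r = 3) = (4/7)(3/6) = 2/7; P(data | r = 5) = (2/7)(5/6) = 5/21; P(data | r = 6) = (1/7)(6/6) = 1/7.
Weighting by the prior gives 1/5 · 1/7 = 1/35, 1/5 · 5/21 = 1/21, 1/5 · 2/7 = 2/35, 1/5 · 5/21 = 1/21, 1/5 · 1/7 = 1/35; with total 22/105.
Therefore the posterior P(r = 6 | data) = (1/35) / (22/105) = 3/22.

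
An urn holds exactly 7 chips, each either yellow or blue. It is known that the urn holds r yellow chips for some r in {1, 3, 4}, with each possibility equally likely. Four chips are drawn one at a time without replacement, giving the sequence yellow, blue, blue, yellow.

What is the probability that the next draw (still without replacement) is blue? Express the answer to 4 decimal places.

For each hypothesis, P(data | H) works out to: P(data | r = 1) = (1/7)(6/6)(5/5)(0/4) = 0; P(data | r = 3) = (3/7)(4/6)(3/5)(2/4) = 3/35; P(data | r = 4) = (4/7)(3/6)(2/5)(3/4) = 3/35.
The prior-weighted likelihoods are 1/3 · 0 = 0, 1/3 · 3/35 = 1/35, 1/3 · 3/35 = 1/35; with total 2/35.
The posterior is then P(r = 1 | data) = 0, P(r = 3 | data) = 1/2, P(r = 4 | data) = 1/2.
Averaging over the posterior, P(blue next | data) = (2/3)(1/2) + (1/3)(1/2) = 1/2.

0.5000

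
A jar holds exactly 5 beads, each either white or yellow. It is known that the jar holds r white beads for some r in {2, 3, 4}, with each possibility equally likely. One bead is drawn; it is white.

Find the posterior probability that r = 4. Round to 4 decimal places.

For each hypothesis, P(data | H) works out to: P(data | r = 2) = (2/5) = 2/5; P(data | r = 3) = (3/5) = 3/5; P(data | r = 4) = (4/5) = 4/5.
Multiplying each by its prior: 1/3 · 2/5 = 2/15, 1/3 · 3/5 = 1/5, 1/3 · 4/5 = 4/15; these sum to 3/5.
By Bayes' rule, P(r = 4 | data) = (4/15) / (3/5) = 4/9.

0.4444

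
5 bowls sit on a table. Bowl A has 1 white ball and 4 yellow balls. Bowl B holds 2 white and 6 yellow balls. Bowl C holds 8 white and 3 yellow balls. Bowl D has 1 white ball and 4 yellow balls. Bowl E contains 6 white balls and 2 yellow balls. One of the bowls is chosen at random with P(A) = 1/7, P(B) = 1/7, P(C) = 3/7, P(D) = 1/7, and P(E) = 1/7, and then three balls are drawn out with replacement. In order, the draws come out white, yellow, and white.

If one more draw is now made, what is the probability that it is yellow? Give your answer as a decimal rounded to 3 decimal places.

The likelihood of the observed sequence under each hypothesis: P(data | bowl A) = (1/5)(4/5)(1/5) = 0.032; P(data | bowl B) = (2/8)(6/8)(2/8) = 0.046875; P(data | bowl C) = (8/11)(3/11)(8/11) = 0.14425; P(data | bowl D) = (1/5)(4/5)(1/5) = 0.032; P(data | bowl E) = (6/8)(2/8)(6/8) = 0.14062.
Weighting by the prior gives 1/7 · 0.032 = 0.0045714, 1/7 · 0.046875 = 0.0066964, 3/7 · 0.14425 = 0.061822, 1/7 · 0.032 = 0.0045714, 1/7 · 0.14062 = 0.020089; these sum to 0.097751.
Normalising, the posterior is P(bowl A | data) = 0.046766, P(bowl B | data) = 0.068505, P(bowl C | data) = 0.63245, P(bowl D | data) = 0.046766, P(bowl E | data) = 0.20551.
The predictive probability is P(yellow next | data) = (4/5)(0.046766) + (3/4)(0.068505) + (3/11)(0.63245) + (4/5)(0.046766) + (1/4)(0.20551) = 0.35007.

0.350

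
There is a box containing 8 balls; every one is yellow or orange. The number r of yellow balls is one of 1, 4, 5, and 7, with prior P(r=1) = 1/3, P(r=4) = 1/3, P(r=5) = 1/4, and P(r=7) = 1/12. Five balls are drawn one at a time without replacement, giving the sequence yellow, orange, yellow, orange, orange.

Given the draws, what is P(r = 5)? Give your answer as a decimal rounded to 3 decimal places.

The likelihood of the observed sequence under each hypothesis: P(data | r = 1) = (1/8)(7/7)(0/6) = 0; P(data | r = 4) = (4/8)(4/7)(3/6)(3/5)(2/4) = 3/70; P(data | r = 5) = (5/8)(3/7)(4/6)(2/5)(1/4) = 1/56; P(data | r = 7) = (7/8)(1/7)(6/6)(0/5) = 0.
The prior-weighted likelihoods are 1/3 · 0 = 0, 1/3 · 3/70 = 1/70, 1/4 · 1/56 = 1/224, 1/12 · 0 = 0; summing to 3/160.
Hence P(r = 5 | data) = (1/224) / (3/160) = 5/21.

0.238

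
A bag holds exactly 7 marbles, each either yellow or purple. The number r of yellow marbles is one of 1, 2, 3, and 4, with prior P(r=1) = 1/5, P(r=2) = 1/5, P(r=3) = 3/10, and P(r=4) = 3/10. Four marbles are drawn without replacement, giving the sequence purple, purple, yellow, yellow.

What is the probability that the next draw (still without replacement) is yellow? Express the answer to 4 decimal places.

0.4219

Under each hypothesis, the probability of the observed sequence is: P(data | r = 1) = (6/7)(5/6)(1/5)(0/4) = 0; P(data | r = 2) = (5/7)(4/6)(2/5)(1/4) = 1/21; P(data | r = 3) = (4/7)(3/6)(3/5)(2/4) = 3/35; P(data | r = 4) = (3/7)(2/6)(4/5)(3/4) = 3/35.
Weighting by the prior gives 1/5 · 0 = 0, 1/5 · 1/21 = 1/105, 3/10 · 3/35 = 9/350, 3/10 · 3/35 = 9/350; these sum to 32/525.
The posterior is then P(r = 1 | data) = 0, P(r = 2 | data) = 5/32, P(r = 3 | data) = 27/64, P(r = 4 | data) = 27/64.
Averaging over the posterior, P(yellow next | data) = (0)(5/32) + (1/3)(27/64) + (2/3)(27/64) = 27/64.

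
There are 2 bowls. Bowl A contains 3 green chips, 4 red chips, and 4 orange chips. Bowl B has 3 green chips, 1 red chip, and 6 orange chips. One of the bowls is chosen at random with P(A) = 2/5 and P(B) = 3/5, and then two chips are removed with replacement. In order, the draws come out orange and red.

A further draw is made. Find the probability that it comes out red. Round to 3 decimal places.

0.257

Under each hypothesis, the probability of the observed sequence is: P(data | bowl A) = (4/11)(4/11) = 0.13223; P(data | bowl B) = (6/10)(1/10) = 0.06.
The prior-weighted likelihoods are 2/5 · 0.13223 = 0.052893, 3/5 · 0.06 = 0.036; summing to 0.088893.
The posterior is then P(bowl A | data) = 0.59502, P(bowl B | data) = 0.40498.
The predictive probability is P(red next | data) = (4/11)(0.59502) + (1/10)(0.40498) = 0.25687.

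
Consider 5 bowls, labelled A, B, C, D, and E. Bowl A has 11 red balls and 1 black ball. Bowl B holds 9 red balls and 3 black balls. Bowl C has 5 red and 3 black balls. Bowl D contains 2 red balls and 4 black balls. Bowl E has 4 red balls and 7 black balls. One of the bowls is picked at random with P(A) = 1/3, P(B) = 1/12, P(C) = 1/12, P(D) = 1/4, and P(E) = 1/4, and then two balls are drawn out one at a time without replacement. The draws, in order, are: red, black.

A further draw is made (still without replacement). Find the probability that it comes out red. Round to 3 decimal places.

0.477

Under each hypothesis, the probability of the observed sequence is: P(data | bowl A) = (11/12)(1/11) = 0.083333; P(data | bowl B) = (9/12)(3/11) = 0.20455; P(data | bowl C) = (5/8)(3/7) = 0.26786; P(data | bowl D) = (2/6)(4/5) = 0.26667; P(data | bowl E) = (4/11)(7/10) = 0.25455.
Multiplying each by its prior: 1/3 · 0.083333 = 0.027778, 1/12 · 0.20455 = 0.017045, 1/12 · 0.26786 = 0.022321, 1/4 · 0.26667 = 0.066667, 1/4 · 0.25455 = 0.063636; with total 0.19745.
Dividing through by the total gives posterior P(bowl A | data) = 0.14068, P(bowl B | data) = 0.086329, P(bowl C | data) = 0.11305, P(bowl D | data) = 0.33764, P(bowl E | data) = 0.32229.
So P(red next | data) = Σ P(red next | H) P(H | data) = (1)(0.14068) + (4/5)(0.086329) + (2/3)(0.11305) + (1/4)(0.33764) + (1/3)(0.32229) = 0.47696.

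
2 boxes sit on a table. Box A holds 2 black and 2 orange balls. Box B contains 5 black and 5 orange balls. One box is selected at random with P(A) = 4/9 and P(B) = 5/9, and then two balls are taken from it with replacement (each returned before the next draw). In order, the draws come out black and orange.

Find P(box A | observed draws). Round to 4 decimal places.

0.4444

For each hypothesis, P(data | H) works out to: P(data | box A) = (2/4)(2/4) = 1/4; P(data | box B) = (5/10)(5/10) = 1/4.
Multiplying each by its prior: 4/9 · 1/4 = 1/9, 5/9 · 1/4 = 5/36; summing to 1/4.
So P(box A | data) = (1/9) / (1/4) = 4/9.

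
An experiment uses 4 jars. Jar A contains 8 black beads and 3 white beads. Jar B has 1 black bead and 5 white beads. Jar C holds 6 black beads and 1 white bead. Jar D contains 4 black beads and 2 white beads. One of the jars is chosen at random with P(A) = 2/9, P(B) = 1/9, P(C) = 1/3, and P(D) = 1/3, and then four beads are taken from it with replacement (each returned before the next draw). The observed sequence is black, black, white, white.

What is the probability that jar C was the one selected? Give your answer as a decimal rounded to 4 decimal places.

0.1545

Under each hypothesis, the probability of the observed sequence is: P(data | jar A) = (8/11)(8/11)(3/11)(3/11) = 0.039342; P(data | jar B) = (1/6)(1/6)(5/6)(5/6) = 0.01929; P(data | jar C) = (6/7)(6/7)(1/7)(1/7) = 0.014994; P(data | jar D) = (4/6)(4/6)(2/6)(2/6) = 0.049383.
Weighting by the prior gives 2/9 · 0.039342 = 0.0087426, 1/9 · 0.01929 = 0.0021433, 1/3 · 0.014994 = 0.0049979, 1/3 · 0.049383 = 0.016461; summing to 0.032345.
Hence P(jar C | data) = (0.0049979) / (0.032345) = 0.15452.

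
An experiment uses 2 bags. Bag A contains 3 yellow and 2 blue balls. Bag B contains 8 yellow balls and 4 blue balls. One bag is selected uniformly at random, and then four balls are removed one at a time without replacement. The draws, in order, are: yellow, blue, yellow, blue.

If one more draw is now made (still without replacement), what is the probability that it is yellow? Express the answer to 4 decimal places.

Under each hypothesis, the probability of the observed sequence is: P(data | bag A) = (3/5)(2/4)(2/3)(1/2) = 1/10; P(data | bag B) = (8/12)(4/11)(7/10)(3/9) = 28/495.
Multiplying each by its prior: 1/2 · 1/10 = 1/20, 1/2 · 28/495 = 14/495; these sum to 31/396.
Dividing through by the total gives posterior P(bag A | data) = 99/155, P(bag B | data) = 56/155.
Averaging over the posterior, P(yellow next | data) = (1)(99/155) + (3/4)(56/155) = 141/155.

0.9097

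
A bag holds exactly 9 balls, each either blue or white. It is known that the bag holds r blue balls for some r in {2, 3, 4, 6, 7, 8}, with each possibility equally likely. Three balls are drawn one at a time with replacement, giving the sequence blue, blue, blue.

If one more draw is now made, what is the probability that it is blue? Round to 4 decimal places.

0.7736

Under each hypothesis, the probability of the observed sequence is: P(data | r = 2) = (2/9)(2/9)(2/9) = 0.010974; P(data | r = 3) = (3/9)(3/9)(3/9) = 0.037037; P(data | r = 4) = (4/9)(4/9)(4/9) = 0.087791; P(data | r = 6) = (6/9)(6/9)(6/9) = 0.2963; P(data | r = 7) = (7/9)(7/9)(7/9) = 0.47051; P(data | r = 8) = (8/9)(8/9)(8/9) = 0.70233.
The prior-weighted likelihoods are 1/6 · 0.010974 = 0.001829, 1/6 · 0.037037 = 0.0061728, 1/6 · 0.087791 = 0.014632, 1/6 · 0.2963 = 0.049383, 1/6 · 0.47051 = 0.078418, 1/6 · 0.70233 = 0.11706; with total 0.26749.
Dividing through by the total gives posterior P(r = 2 | data) = 0.0068376, P(r = 3 | data) = 0.023077, P(r = 4 | data) = 0.054701, P(r = 6 | data) = 0.18462, P(r = 7 | data) = 0.29316, P(r = 8 | data) = 0.43761.
The predictive probability is P(blue next | data) = (2/9)(0.0068376) + (1/3)(0.023077) + (4/9)(0.054701) + (2/3)(0.18462) + (7/9)(0.29316) + (8/9)(0.43761) = 0.7736.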